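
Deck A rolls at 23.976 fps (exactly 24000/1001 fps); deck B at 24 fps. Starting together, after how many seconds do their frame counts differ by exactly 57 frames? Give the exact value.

The gap grows by |24 − 24000/1001| = 24/1001 frames per second.
Time for a 57-frame gap: 57 ÷ (24/1001) = 2377.375 s.

2377.375 seconds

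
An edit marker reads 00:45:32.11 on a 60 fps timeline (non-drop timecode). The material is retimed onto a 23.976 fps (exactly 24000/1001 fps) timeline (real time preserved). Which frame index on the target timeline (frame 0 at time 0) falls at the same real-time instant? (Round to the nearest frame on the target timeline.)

Source frame index: (0×3600 + 45×60 + 32) × 60 + 11 = 163931.
Real time: 163931 / (60) = 163931/60 s.
Target frame: (163931/60) × (24000/1001) = 65572400/1001 ≈ 65506.893 → 65507.

frame 65507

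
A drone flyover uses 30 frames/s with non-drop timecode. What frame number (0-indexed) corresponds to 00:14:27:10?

Total seconds to the label: (0 × 3600 + 14 × 60 + 27) = 867.
Frame index = 867 × 30 + 10 = 26020.

26020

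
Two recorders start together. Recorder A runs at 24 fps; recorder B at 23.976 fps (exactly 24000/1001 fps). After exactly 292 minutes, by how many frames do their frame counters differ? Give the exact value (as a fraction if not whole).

292 min = 17520 s.
A emits 24 × 17520 = 420480 frames; B emits 24000/1001 × 17520 = 420480000/1001.
Difference = 420480/1001 frames (≈ 420.0599); B is behind A.

420480/1001 frames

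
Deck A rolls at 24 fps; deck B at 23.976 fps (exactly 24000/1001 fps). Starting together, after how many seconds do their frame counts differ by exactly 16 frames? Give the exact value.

2002/3 seconds

The gap grows by |24000/1001 − 24| = 24/1001 frames per second.
Time for a 16-frame gap: 16 ÷ (24/1001) = 2002/3 s.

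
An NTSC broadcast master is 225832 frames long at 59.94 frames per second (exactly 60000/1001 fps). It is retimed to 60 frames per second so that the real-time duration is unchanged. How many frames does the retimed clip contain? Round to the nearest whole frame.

Frames at target rate = 225832 × (60) / (60000/1001) = 28257229/125 ≈ 226057.832.
Nearest whole frame: 226058.

226058 frames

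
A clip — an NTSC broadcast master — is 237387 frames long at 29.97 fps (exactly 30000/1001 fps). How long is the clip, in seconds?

7920.8129 seconds

Running time = 237387 / (30000/1001) = 7920.8129 s.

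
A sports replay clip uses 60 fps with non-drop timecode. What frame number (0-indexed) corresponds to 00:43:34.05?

Total seconds to the label: (0 × 3600 + 43 × 60 + 34) = 2614.
Frame index = 2614 × 60 + 5 = 156845.

156845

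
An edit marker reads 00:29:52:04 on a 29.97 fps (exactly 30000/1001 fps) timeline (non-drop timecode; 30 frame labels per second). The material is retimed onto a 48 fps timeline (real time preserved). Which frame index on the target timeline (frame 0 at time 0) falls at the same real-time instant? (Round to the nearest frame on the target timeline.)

frame 86108

Source frame index: (0×3600 + 29×60 + 52) × 30 + 4 = 53764.
Real time: 53764 / (30000/1001) = 13454441/7500 s.
Target frame: (13454441/7500) × (48) = 53817764/625 ≈ 86108.422 → 86108.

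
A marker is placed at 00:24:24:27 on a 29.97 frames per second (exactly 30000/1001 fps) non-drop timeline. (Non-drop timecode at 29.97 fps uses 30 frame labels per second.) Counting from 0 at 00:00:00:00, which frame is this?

frame 43947

Total seconds to the label: (0 × 3600 + 24 × 60 + 24) = 1464.
Frame index = 1464 × 30 + 27 = 43947.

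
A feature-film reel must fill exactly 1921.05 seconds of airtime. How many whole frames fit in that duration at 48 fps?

Frames = 1921.05 × 48 = 461052/5 ≈ 92210.4000.
Complete frames: 92210.

92210 frames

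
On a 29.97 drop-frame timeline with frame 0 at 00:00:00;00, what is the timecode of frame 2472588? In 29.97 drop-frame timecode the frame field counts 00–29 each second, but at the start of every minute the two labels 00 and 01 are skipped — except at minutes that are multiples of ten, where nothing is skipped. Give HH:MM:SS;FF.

22:55:02;04

Ten DF minutes hold 17982 frames, so frame 2472588 lies in block 137 (frames 2463534–2481515) with 9054 frames into that block.
The block's first minute is 1800 frames and the rest 1798 each; 9054 frames reaches minute 5, so 137 × 18 + 5 × 2 = 2476 labels have been skipped so far.
Adding those back, label number 2472588 + 2476 = 2475064 at 30 labels/s is 82502 s + 4 f = 22 h 55 min 2 s frame 4, i.e. 22:55:02;04.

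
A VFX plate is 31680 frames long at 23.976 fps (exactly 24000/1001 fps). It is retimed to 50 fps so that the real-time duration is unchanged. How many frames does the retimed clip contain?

66066 frames

Target frames = source frames × (target rate / source rate) = 31680 × (50)/(24000/1001) = 31680 × 1001/480 = 66066.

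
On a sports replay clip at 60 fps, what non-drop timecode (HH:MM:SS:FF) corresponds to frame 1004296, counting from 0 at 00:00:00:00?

04:38:58:16

1004296 ÷ 60 = 16738 full seconds, remainder 16 frames.
16738 s = 4 h 38 min 58 s.
Timecode: 04:38:58:16.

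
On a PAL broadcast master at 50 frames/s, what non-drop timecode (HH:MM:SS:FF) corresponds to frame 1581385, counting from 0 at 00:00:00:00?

08:47:07:35

1581385 ÷ 50 = 31627 full seconds, remainder 35 frames.
31627 s = 8 h 47 min 7 s.
Timecode: 08:47:07:35.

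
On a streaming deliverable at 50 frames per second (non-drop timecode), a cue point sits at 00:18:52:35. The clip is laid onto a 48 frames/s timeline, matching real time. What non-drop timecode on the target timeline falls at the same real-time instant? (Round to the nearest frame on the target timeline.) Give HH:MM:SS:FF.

Source frame index: (0×3600 + 18×60 + 52) × 50 + 35 = 56635.
Real time: 56635 / (50) = 11327/10 s.
Target frame: (11327/10) × (48) = 271848/5 ≈ 54369.600 → 54370.
At 48 labels/s: frame 54370 → 00:18:52:34.

00:18:52:34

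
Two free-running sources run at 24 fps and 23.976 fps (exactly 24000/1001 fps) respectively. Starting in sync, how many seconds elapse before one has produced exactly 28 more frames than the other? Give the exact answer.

7007/6 seconds

The gap grows by |24000/1001 − 24| = 24/1001 frames per second.
Time for a 28-frame gap: 28 ÷ (24/1001) = 7007/6 s.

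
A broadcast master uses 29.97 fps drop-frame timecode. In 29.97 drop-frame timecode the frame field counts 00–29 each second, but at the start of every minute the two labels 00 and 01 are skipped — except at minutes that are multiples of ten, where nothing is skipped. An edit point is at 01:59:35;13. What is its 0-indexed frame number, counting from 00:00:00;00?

215047

Complete 10-minute blocks: 11, each 17982 frames → 197802.
Remaining 9 whole minutes in the current block: 1800 + 8 × 1798 = 16184 frames.
Within the current minute: 35 × 30 + 13 − 2 = 1061 (labels ;00/;01 skipped at this minute). Total = 197802 + 16184 + 1061 = 215047.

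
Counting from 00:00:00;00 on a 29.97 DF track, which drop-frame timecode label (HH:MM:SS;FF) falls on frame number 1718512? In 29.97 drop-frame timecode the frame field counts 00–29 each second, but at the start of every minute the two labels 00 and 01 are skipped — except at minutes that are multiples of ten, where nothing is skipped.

15:55:41;02

Each 10-minute DF block holds 10 × 60 × 30 − 9 × 2 = 17982 frames. 1718512 ÷ 17982 → 95 full blocks, remainder 10222.
Within the partial block the first minute is 1800 frames and each further minute 1798, so 5 further minute boundaries passed. Total skipped labels = 18 × 95 + 2 × 5 = 1720.
Non-drop label index = 1718512 + 1720 = 1720232; at 30 labels/s that is 15:55:41:02, i.e. DF 15:55:41;02.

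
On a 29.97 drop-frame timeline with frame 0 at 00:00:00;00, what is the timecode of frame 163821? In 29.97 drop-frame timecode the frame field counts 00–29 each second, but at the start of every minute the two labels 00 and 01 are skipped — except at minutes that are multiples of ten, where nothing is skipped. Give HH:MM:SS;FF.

01:31:06;05

Ten DF minutes hold 17982 frames, so frame 163821 lies in block 9 (frames 161838–179819) with 1983 frames into that block.
The block's first minute is 1800 frames and the rest 1798 each; 1983 frames reaches minute 1, so 9 × 18 + 1 × 2 = 164 labels have been skipped so far.
Adding those back, label number 163821 + 164 = 163985 at 30 labels/s is 5466 s + 5 f = 1 h 31 min 6 s frame 5, i.e. 01:31:06;05.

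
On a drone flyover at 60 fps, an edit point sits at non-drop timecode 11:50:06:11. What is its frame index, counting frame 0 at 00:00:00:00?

Total seconds to the label: (11 × 3600 + 50 × 60 + 6) = 42606.
Frame index = 42606 × 60 + 11 = 2556371.

2556371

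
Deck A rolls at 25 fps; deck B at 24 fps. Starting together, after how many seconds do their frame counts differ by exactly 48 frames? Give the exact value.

48 seconds

The gap grows by |24 − 25| = 1 frame per second.
Time for a 48-frame gap: 48 ÷ (1) = 48 s.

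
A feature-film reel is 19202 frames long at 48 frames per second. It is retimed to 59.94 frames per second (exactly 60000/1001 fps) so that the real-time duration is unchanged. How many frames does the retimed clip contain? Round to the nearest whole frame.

23979 frames

Frames at target rate = 19202 × (60000/1001) / (48) = 24002500/1001 ≈ 23978.521.
Nearest whole frame: 23979.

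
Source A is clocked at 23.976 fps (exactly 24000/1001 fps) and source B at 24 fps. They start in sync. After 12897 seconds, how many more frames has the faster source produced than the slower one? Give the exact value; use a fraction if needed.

A emits 24000/1001 × 12897 = 309528000/1001 frames; B emits 24 × 12897 = 309528.
Difference = 309528/1001 frames (≈ 309.2188); B is ahead of A.

309528/1001 frames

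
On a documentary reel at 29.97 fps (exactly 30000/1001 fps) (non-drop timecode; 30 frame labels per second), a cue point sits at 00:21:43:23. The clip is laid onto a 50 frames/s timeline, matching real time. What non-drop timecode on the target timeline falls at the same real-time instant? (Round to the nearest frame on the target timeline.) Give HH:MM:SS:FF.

Source frame index: (0×3600 + 21×60 + 43) × 30 + 23 = 39113.
Real time: 39113 / (30000/1001) = 39152113/30000 s.
Target frame: (39152113/30000) × (50) = 39152113/600 ≈ 65253.522 → 65254.
At 50 labels/s: frame 65254 → 00:21:45:04.

00:21:45:04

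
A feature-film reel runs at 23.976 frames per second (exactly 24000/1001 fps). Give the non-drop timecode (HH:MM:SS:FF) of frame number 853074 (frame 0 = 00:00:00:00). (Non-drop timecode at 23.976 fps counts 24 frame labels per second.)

09:52:24:18

853074 ÷ 24 = 35544 full seconds, remainder 18 frames.
35544 s = 9 h 52 min 24 s.
Timecode: 09:52:24:18.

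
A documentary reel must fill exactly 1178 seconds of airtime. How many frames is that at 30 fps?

35340 frames

Frames = 1178 × 30 = 35340.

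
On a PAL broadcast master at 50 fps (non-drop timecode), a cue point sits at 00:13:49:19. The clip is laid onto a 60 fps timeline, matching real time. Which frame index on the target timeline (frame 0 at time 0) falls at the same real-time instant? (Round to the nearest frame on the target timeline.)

Source frame index: (0×3600 + 13×60 + 49) × 50 + 19 = 41469.
Real time: 41469 / (50) = 41469/50 s.
Target frame: (41469/50) × (60) = 248814/5 ≈ 49762.800 → 49763.

frame 49763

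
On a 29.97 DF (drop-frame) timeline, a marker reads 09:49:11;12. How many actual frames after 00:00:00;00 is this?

Complete 10-minute blocks: 58, each 17982 frames → 1042956.
Remaining 9 whole minutes in the current block: 1800 + 8 × 1798 = 16184 frames.
Within the current minute: 11 × 30 + 12 − 2 = 340 (labels ;00/;01 skipped at this minute). Total = 1042956 + 16184 + 340 = 1059480.

1059480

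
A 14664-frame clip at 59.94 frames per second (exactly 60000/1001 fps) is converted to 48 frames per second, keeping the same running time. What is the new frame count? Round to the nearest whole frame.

11743 frames

Frames at target rate = 14664 × (48) / (60000/1001) = 7339332/625 ≈ 11742.931.
Nearest whole frame: 11743.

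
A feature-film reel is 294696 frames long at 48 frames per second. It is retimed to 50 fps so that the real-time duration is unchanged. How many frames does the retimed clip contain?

Target frames = source frames × (target rate / source rate) = 294696 × (50)/(48) = 294696 × 25/24 = 306975.

306975 frames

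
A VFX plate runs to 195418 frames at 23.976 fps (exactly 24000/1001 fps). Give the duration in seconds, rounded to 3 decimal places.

Running time = 195418 × 1001/24000 = 97806709/12000 s ≈ 8150.559 s.

8150.559 seconds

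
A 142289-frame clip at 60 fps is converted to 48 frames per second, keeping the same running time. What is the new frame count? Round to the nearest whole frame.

113831 frames

Frames at target rate = 142289 × (48) / (60) = 569156/5 ≈ 113831.200.
Nearest whole frame: 113831.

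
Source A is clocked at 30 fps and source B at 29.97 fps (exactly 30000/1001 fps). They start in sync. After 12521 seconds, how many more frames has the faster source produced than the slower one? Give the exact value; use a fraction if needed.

375630/1001 frames

A emits 30 × 12521 = 375630 frames; B emits 30000/1001 × 12521 = 375630000/1001.
Difference = 375630/1001 frames (≈ 375.2547); B is behind A.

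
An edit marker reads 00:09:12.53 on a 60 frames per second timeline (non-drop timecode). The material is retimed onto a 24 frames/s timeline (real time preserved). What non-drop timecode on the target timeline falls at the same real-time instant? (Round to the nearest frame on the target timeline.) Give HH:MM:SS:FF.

00:09:12:21

Source frame index: (0×3600 + 9×60 + 12) × 60 + 53 = 33173.
Real time: 33173 / (60) = 33173/60 s.
Target frame: (33173/60) × (24) = 66346/5 ≈ 13269.200 → 13269.
At 24 labels/s: frame 13269 → 00:09:12:21.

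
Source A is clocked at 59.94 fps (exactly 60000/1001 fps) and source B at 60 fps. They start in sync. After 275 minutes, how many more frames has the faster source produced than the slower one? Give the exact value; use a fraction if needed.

275 min = 16500 s.
A emits 60000/1001 × 16500 = 90000000/91 frames; B emits 60 × 16500 = 990000.
Difference = 90000/91 frames (≈ 989.0110); B is ahead of A.

90000/91 frames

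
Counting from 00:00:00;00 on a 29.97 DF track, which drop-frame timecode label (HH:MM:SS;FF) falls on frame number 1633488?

15:08:24;04

Each 10-minute DF block holds 10 × 60 × 30 − 9 × 2 = 17982 frames. 1633488 ÷ 17982 → 90 full blocks, remainder 15108.
Within the partial block the first minute is 1800 frames and each further minute 1798, so 8 further minute boundaries passed. Total skipped labels = 18 × 90 + 2 × 8 = 1636.
Non-drop label index = 1633488 + 1636 = 1635124; at 30 labels/s that is 15:08:24:04, i.e. DF 15:08:24;04.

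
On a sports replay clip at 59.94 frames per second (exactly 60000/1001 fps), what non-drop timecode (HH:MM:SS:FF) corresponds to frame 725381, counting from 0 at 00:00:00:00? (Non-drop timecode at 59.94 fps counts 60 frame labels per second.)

03:21:29:41

725381 ÷ 60 = 12089 full seconds, remainder 41 frames.
12089 s = 3 h 21 min 29 s.
Timecode: 03:21:29:41.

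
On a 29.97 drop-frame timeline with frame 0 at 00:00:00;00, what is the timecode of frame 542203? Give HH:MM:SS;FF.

05:01:31;15

Each 10-minute DF block holds 10 × 60 × 30 − 9 × 2 = 17982 frames. 542203 ÷ 17982 → 30 full blocks, remainder 2743.
Within the partial block the first minute is 1800 frames and each further minute 1798, so 1 further minute boundary passed. Total skipped labels = 18 × 30 + 2 × 1 = 542.
Non-drop label index = 542203 + 542 = 542745; at 30 labels/s that is 05:01:31:15, i.e. DF 05:01:31;15.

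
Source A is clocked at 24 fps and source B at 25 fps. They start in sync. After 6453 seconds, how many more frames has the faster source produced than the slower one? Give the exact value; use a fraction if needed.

6453 frames

A emits 24 × 6453 = 154872 frames; B emits 25 × 6453 = 161325.
Difference = 6453 frames; B is ahead of A.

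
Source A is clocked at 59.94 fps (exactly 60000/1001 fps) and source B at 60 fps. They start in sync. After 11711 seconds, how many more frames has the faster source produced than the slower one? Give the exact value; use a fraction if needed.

A emits 60000/1001 × 11711 = 100380000/143 frames; B emits 60 × 11711 = 702660.
Difference = 100380/143 frames (≈ 701.9580); B is ahead of A.

100380/143 frames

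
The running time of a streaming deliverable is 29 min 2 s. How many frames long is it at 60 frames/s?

104520 frames

29 min 2 s = 1742 s.
Frames = 1742 × 60 = 104520.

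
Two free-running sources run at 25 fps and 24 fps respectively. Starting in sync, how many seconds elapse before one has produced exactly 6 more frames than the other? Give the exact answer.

The gap grows by |24 − 25| = 1 frame per second.
Time for a 6-frame gap: 6 ÷ (1) = 6 s.

6 seconds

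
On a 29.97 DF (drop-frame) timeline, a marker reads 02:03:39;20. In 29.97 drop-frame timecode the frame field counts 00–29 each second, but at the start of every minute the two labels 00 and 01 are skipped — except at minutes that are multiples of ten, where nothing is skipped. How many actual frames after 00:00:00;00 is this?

As if non-drop at 30 labels/s: (2 × 3600 + 3 × 60 + 39) × 30 + 20 = 222590.
Minute boundaries passed: 123; those not divisible by 10: 123 − 12 = 111; dropped labels = 2 × 111 = 222.
Actual frame index = 222590 − 222 = 222368.

222368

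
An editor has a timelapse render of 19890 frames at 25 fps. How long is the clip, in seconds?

795.6 seconds

Running time = 19890 / (25) = 795.6 s.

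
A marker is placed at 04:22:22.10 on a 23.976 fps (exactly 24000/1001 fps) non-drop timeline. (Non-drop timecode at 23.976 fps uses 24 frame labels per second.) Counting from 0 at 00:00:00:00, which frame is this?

Total seconds to the label: (4 × 3600 + 22 × 60 + 22) = 15742.
Frame index = 15742 × 24 + 10 = 377818.

377818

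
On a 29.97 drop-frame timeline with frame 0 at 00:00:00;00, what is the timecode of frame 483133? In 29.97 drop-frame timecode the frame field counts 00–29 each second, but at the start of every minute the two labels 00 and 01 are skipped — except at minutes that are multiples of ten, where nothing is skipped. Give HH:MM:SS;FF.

Ten DF minutes hold 17982 frames, so frame 483133 lies in block 26 (frames 467532–485513) with 15601 frames into that block.
The block's first minute is 1800 frames and the rest 1798 each; 15601 frames reaches minute 8, so 26 × 18 + 8 × 2 = 484 labels have been skipped so far.
Adding those back, label number 483133 + 484 = 483617 at 30 labels/s is 16120 s + 17 f = 4 h 28 min 40 s frame 17, i.e. 04:28:40;17.

04:28:40;17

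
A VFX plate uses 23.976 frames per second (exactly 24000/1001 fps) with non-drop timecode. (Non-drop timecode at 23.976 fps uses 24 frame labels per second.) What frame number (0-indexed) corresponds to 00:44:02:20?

Total seconds to the label: (0 × 3600 + 44 × 60 + 2) = 2642.
Frame index = 2642 × 24 + 20 = 63428.

frame 63428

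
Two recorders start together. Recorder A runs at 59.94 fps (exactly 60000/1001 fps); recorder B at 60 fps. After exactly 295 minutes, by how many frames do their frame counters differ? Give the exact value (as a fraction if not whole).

1062000/1001 frames

295 min = 17700 s.
A emits 60000/1001 × 17700 = 1062000000/1001 frames; B emits 60 × 17700 = 1062000.
Difference = 1062000/1001 frames (≈ 1060.9391); B is ahead of A.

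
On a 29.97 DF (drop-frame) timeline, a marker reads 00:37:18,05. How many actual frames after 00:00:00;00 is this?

67077

Complete 10-minute blocks: 3, each 17982 frames → 53946.
Remaining 7 whole minutes in the current block: 1800 + 6 × 1798 = 12588 frames.
Within the current minute: 18 × 30 + 5 − 2 = 543 (labels ;00/;01 skipped at this minute). Total = 53946 + 12588 + 543 = 67077.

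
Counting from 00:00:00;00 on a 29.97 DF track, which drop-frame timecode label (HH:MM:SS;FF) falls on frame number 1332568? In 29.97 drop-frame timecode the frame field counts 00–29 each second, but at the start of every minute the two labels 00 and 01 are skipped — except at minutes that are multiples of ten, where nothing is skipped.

Ten DF minutes hold 17982 frames, so frame 1332568 lies in block 74 (frames 1330668–1348649) with 1900 frames into that block.
The block's first minute is 1800 frames and the rest 1798 each; 1900 frames reaches minute 1, so 74 × 18 + 1 × 2 = 1334 labels have been skipped so far.
Adding those back, label number 1332568 + 1334 = 1333902 at 30 labels/s is 44463 s + 12 f = 12 h 21 min 3 s frame 12, i.e. 12:21:03;12.

12:21:03;12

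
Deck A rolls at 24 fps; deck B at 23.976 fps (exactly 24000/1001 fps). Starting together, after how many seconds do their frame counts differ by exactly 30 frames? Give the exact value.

1251.25 seconds

The gap grows by |24000/1001 − 24| = 24/1001 frames per second.
Time for a 30-frame gap: 30 ÷ (24/1001) = 1251.25 s.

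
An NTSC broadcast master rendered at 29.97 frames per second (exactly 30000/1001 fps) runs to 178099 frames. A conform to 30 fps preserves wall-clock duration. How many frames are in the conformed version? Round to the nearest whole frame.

Frames at target rate = 178099 × (30) / (30000/1001) = 178277099/1000 ≈ 178277.099.
Nearest whole frame: 178277.

178277 frames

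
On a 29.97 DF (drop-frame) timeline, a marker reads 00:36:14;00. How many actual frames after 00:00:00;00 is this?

As if non-drop at 30 labels/s: (0 × 3600 + 36 × 60 + 14) × 30 + 0 = 65220.
Minute boundaries passed: 36; those not divisible by 10: 36 − 3 = 33; dropped labels = 2 × 33 = 66.
Actual frame index = 65220 − 66 = 65154.

65154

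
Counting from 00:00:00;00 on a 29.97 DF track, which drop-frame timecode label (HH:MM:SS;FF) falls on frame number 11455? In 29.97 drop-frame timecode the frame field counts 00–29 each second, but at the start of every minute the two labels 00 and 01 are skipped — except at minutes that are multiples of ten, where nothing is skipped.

Each 10-minute DF block holds 10 × 60 × 30 − 9 × 2 = 17982 frames. 11455 ÷ 17982 → 0 full blocks, remainder 11455.
Within the partial block the first minute is 1800 frames and each further minute 1798, so 6 further minute boundaries passed. Total skipped labels = 18 × 0 + 2 × 6 = 12.
Non-drop label index = 11455 + 12 = 11467; at 30 labels/s that is 00:06:22:07, i.e. DF 00:06:22;07.

00:06:22;07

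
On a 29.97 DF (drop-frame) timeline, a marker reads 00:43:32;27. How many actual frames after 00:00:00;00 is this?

78309

As if non-drop at 30 labels/s: (0 × 3600 + 43 × 60 + 32) × 30 + 27 = 78387.
Minute boundaries passed: 43; those not divisible by 10: 43 − 4 = 39; dropped labels = 2 × 39 = 78.
Actual frame index = 78387 − 78 = 78309.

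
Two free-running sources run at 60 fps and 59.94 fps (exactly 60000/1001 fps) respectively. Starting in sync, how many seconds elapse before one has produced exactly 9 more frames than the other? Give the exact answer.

150.15 seconds

The gap grows by |60000/1001 − 60| = 60/1001 frames per second.
Time for a 9-frame gap: 9 ÷ (60/1001) = 150.15 s.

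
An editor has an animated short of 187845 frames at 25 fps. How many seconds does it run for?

Running time = 187845 / (25) = 7513.8 s.

7513.8 seconds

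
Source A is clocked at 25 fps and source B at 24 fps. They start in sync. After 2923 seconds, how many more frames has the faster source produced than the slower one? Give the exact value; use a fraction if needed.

2923 frames

A emits 25 × 2923 = 73075 frames; B emits 24 × 2923 = 70152.
Difference = 2923 frames; B is behind A.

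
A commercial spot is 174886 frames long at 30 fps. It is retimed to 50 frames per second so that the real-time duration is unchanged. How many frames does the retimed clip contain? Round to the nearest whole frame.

Frames at target rate = 174886 × (50) / (30) = 874430/3 ≈ 291476.667.
Nearest whole frame: 291477.

291477 frames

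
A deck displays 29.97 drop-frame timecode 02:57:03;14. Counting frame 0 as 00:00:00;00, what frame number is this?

As if non-drop at 30 labels/s: (2 × 3600 + 57 × 60 + 3) × 30 + 14 = 318704.
Minute boundaries passed: 177; those not divisible by 10: 177 − 17 = 160; dropped labels = 2 × 160 = 320.
Actual frame index = 318704 − 320 = 318384.

318384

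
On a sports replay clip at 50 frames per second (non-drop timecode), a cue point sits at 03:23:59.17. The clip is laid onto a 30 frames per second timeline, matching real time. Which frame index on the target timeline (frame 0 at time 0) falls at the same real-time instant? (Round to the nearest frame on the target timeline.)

Source frame index: (3×3600 + 23×60 + 59) × 50 + 17 = 611967.
Real time: 611967 / (50) = 611967/50 s.
Target frame: (611967/50) × (30) = 1835901/5 ≈ 367180.200 → 367180.

frame 367180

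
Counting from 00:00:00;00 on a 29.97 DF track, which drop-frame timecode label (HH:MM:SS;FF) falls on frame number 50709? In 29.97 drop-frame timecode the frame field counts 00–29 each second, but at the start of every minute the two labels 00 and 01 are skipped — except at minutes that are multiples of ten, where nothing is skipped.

Ten DF minutes hold 17982 frames, so frame 50709 lies in block 2 (frames 35964–53945) with 14745 frames into that block.
The block's first minute is 1800 frames and the rest 1798 each; 14745 frames reaches minute 8, so 2 × 18 + 8 × 2 = 52 labels have been skipped so far.
Adding those back, label number 50709 + 52 = 50761 at 30 labels/s is 1692 s + 1 f = 0 h 28 min 12 s frame 1, i.e. 00:28:12;01.

00:28:12;01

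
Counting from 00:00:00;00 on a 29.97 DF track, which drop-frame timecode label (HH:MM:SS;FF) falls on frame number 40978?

00:22:47;08

Ten DF minutes hold 17982 frames, so frame 40978 lies in block 2 (frames 35964–53945) with 5014 frames into that block.
The block's first minute is 1800 frames and the rest 1798 each; 5014 frames reaches minute 2, so 2 × 18 + 2 × 2 = 40 labels have been skipped so far.
Adding those back, label number 40978 + 40 = 41018 at 30 labels/s is 1367 s + 8 f = 0 h 22 min 47 s frame 8, i.e. 00:22:47;08.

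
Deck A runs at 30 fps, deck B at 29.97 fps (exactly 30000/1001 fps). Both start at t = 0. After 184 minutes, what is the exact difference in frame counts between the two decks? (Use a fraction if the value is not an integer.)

331200/1001 frames

184 min = 11040 s.
A emits 30 × 11040 = 331200 frames; B emits 30000/1001 × 11040 = 331200000/1001.
Difference = 331200/1001 frames (≈ 330.8691); B is behind A.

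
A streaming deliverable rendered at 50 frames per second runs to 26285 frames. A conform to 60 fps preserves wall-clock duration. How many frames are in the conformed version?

31542 frames

Target frames = source frames × (target rate / source rate) = 26285 × (60)/(50) = 26285 × 6/5 = 31542.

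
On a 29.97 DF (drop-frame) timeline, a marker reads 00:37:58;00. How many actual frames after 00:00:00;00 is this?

Complete 10-minute blocks: 3, each 17982 frames → 53946.
Remaining 7 whole minutes in the current block: 1800 + 6 × 1798 = 12588 frames.
Within the current minute: 58 × 30 + 0 − 2 = 1738 (labels ;00/;01 skipped at this minute). Total = 53946 + 12588 + 1738 = 68272.

68272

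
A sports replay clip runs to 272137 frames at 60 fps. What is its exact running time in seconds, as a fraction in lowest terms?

Running time = 272137 ÷ (60) = 272137 × 1/60 = 272137/60 s.

272137/60 seconds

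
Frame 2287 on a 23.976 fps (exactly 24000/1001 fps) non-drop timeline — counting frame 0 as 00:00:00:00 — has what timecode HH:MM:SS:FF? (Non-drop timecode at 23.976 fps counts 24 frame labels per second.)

00:01:35:07

2287 ÷ 24 = 95 full seconds, remainder 7 frames.
95 s = 0 h 1 min 35 s.
Timecode: 00:01:35:07.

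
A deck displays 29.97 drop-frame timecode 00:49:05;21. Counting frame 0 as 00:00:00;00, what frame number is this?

Complete 10-minute blocks: 4, each 17982 frames → 71928.
Remaining 9 whole minutes in the current block: 1800 + 8 × 1798 = 16184 frames.
Within the current minute: 5 × 30 + 21 − 2 = 169 (labels ;00/;01 skipped at this minute). Total = 71928 + 16184 + 169 = 88281.

88281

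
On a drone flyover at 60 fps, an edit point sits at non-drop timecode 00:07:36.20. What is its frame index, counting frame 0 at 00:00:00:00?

Total seconds to the label: (0 × 3600 + 7 × 60 + 36) = 456.
Frame index = 456 × 60 + 20 = 27380.

27380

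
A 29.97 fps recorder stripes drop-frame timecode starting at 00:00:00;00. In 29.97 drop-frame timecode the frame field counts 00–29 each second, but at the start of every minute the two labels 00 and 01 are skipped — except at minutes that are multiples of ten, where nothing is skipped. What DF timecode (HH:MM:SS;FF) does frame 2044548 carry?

Ten DF minutes hold 17982 frames, so frame 2044548 lies in block 113 (frames 2031966–2049947) with 12582 frames into that block.
The block's first minute is 1800 frames and the rest 1798 each; 12582 frames reaches minute 6, so 113 × 18 + 6 × 2 = 2046 labels have been skipped so far.
Adding those back, label number 2044548 + 2046 = 2046594 at 30 labels/s is 68219 s + 24 f = 18 h 56 min 59 s frame 24, i.e. 18:56:59;24.

18:56:59;24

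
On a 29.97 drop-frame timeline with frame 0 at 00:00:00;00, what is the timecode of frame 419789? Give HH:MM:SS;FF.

Ten DF minutes hold 17982 frames, so frame 419789 lies in block 23 (frames 413586–431567) with 6203 frames into that block.
The block's first minute is 1800 frames and the rest 1798 each; 6203 frames reaches minute 3, so 23 × 18 + 3 × 2 = 420 labels have been skipped so far.
Adding those back, label number 419789 + 420 = 420209 at 30 labels/s is 14006 s + 29 f = 3 h 53 min 26 s frame 29, i.e. 03:53:26;29.

03:53:26;29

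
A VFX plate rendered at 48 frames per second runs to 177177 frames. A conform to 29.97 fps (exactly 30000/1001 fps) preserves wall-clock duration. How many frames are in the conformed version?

110625 frames

Target frames = source frames × (target rate / source rate) = 177177 × (30000/1001)/(48) = 177177 × 625/1001 = 110625.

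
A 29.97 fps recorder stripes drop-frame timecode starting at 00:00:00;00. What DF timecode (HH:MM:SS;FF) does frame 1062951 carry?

09:51:07;05

Ten DF minutes hold 17982 frames, so frame 1062951 lies in block 59 (frames 1060938–1078919) with 2013 frames into that block.
The block's first minute is 1800 frames and the rest 1798 each; 2013 frames reaches minute 1, so 59 × 18 + 1 × 2 = 1064 labels have been skipped so far.
Adding those back, label number 1062951 + 1064 = 1064015 at 30 labels/s is 35467 s + 5 f = 9 h 51 min 7 s frame 5, i.e. 09:51:07;05.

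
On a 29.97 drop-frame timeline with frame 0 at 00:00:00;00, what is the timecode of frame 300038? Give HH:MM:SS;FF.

Each 10-minute DF block holds 10 × 60 × 30 − 9 × 2 = 17982 frames. 300038 ÷ 17982 → 16 full blocks, remainder 12326.
Within the partial block the first minute is 1800 frames and each further minute 1798, so 6 further minute boundaries passed. Total skipped labels = 18 × 16 + 2 × 6 = 300.
Non-drop label index = 300038 + 300 = 300338; at 30 labels/s that is 02:46:51:08, i.e. DF 02:46:51;08.

02:46:51;08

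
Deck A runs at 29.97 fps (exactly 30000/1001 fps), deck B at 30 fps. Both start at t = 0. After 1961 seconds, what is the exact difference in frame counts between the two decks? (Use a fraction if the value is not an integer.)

A emits 30000/1001 × 1961 = 58830000/1001 frames; B emits 30 × 1961 = 58830.
Difference = 58830/1001 frames (≈ 58.7712); B is ahead of A.

58830/1001 frames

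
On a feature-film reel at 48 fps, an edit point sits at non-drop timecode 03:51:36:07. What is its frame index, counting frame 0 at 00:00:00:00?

Total seconds to the label: (3 × 3600 + 51 × 60 + 36) = 13896.
Frame index = 13896 × 48 + 7 = 667015.

frame 667015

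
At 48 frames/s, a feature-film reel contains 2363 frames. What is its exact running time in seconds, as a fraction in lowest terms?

2363/48 seconds

Running time = 2363 ÷ (48) = 2363 × 1/48 = 2363/48 s.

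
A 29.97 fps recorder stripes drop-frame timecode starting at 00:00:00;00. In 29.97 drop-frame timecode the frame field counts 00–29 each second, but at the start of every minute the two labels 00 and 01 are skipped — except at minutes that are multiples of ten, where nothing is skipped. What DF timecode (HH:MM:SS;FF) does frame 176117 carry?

01:37:56;13

Each 10-minute DF block holds 10 × 60 × 30 − 9 × 2 = 17982 frames. 176117 ÷ 17982 → 9 full blocks, remainder 14279.
Within the partial block the first minute is 1800 frames and each further minute 1798, so 7 further minute boundaries passed. Total skipped labels = 18 × 9 + 2 × 7 = 176.
Non-drop label index = 176117 + 176 = 176293; at 30 labels/s that is 01:37:56:13, i.e. DF 01:37:56;13.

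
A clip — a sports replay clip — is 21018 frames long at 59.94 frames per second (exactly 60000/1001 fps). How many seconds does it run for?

Running time = 21018 / (60000/1001) = 350.6503 s.

350.6503 seconds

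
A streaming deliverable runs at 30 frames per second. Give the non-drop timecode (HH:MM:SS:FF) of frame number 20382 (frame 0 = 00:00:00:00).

00:11:19:12

20382 ÷ 30 = 679 full seconds, remainder 12 frames.
679 s = 0 h 11 min 19 s.
Timecode: 00:11:19:12.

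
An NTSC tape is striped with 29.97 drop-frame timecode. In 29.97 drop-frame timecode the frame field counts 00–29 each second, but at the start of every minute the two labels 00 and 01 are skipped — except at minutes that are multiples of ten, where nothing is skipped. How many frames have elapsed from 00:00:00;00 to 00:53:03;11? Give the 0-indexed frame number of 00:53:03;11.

As if non-drop at 30 labels/s: (0 × 3600 + 53 × 60 + 3) × 30 + 11 = 95501.
Minute boundaries passed: 53; those not divisible by 10: 53 − 5 = 48; dropped labels = 2 × 48 = 96.
Actual frame index = 95501 − 96 = 95405.

95405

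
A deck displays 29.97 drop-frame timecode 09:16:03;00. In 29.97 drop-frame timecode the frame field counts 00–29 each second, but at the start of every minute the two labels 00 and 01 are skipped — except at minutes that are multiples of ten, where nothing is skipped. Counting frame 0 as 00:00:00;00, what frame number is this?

999888

Complete 10-minute blocks: 55, each 17982 frames → 989010.
Remaining 6 whole minutes in the current block: 1800 + 5 × 1798 = 10790 frames.
Within the current minute: 3 × 30 + 0 − 2 = 88 (labels ;00/;01 skipped at this minute). Total = 989010 + 10790 + 88 = 999888.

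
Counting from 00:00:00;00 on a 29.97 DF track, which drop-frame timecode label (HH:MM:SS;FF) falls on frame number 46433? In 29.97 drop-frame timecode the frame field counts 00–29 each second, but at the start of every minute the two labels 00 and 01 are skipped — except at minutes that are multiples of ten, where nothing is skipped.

00:25:49;09

Ten DF minutes hold 17982 frames, so frame 46433 lies in block 2 (frames 35964–53945) with 10469 frames into that block.
The block's first minute is 1800 frames and the rest 1798 each; 10469 frames reaches minute 5, so 2 × 18 + 5 × 2 = 46 labels have been skipped so far.
Adding those back, label number 46433 + 46 = 46479 at 30 labels/s is 1549 s + 9 f = 0 h 25 min 49 s frame 9, i.e. 00:25:49;09.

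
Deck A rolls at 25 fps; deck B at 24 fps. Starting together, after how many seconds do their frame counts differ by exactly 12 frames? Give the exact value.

The gap grows by |24 − 25| = 1 frame per second.
Time for a 12-frame gap: 12 ÷ (1) = 12 s.

12 seconds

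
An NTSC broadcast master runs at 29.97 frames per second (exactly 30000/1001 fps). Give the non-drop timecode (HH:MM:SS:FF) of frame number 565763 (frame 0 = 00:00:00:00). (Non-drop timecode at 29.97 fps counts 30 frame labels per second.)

565763 ÷ 30 = 18858 full seconds, remainder 23 frames.
18858 s = 5 h 14 min 18 s.
Timecode: 05:14:18:23.

05:14:18:23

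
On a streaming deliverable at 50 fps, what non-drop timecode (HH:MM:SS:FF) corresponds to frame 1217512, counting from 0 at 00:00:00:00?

06:45:50:12

1217512 ÷ 50 = 24350 full seconds, remainder 12 frames.
24350 s = 6 h 45 min 50 s.
Timecode: 06:45:50:12.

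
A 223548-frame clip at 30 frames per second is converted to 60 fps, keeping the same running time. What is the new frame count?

447096 frames

Frames at target rate = 223548 × (60) / (30) = 447096.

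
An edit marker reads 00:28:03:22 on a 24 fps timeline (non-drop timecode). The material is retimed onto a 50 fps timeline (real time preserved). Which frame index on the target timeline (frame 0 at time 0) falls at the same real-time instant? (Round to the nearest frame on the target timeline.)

frame 84196

Source frame index: (0×3600 + 28×60 + 3) × 24 + 22 = 40414.
Real time: 40414 / (24) = 20207/12 s.
Target frame: (20207/12) × (50) = 505175/6 ≈ 84195.833 → 84196.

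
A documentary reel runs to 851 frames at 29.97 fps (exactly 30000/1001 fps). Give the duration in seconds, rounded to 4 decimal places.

28.3950 seconds

Running time = 851 × 1001/30000 = 851851/30000 s ≈ 28.3950 s.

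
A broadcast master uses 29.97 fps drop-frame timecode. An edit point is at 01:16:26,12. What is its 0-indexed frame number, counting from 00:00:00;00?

137454

As if non-drop at 30 labels/s: (1 × 3600 + 16 × 60 + 26) × 30 + 12 = 137592.
Minute boundaries passed: 76; those not divisible by 10: 76 − 7 = 69; dropped labels = 2 × 69 = 138.
Actual frame index = 137592 − 138 = 137454.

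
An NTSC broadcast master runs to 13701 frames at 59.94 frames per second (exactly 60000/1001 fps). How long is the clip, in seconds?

Running time = 13701 / (60000/1001) = 228.57835 s.

228.57835 seconds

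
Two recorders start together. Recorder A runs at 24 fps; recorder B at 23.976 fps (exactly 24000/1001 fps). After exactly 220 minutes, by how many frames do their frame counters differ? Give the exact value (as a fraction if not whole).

28800/91 frames

220 min = 13200 s.
A emits 24 × 13200 = 316800 frames; B emits 24000/1001 × 13200 = 28800000/91.
Difference = 28800/91 frames (≈ 316.4835); B is behind A.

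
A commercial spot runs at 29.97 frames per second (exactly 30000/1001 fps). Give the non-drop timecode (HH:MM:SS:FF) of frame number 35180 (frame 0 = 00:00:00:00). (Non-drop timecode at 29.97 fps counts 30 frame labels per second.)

00:19:32:20

35180 ÷ 30 = 1172 full seconds, remainder 20 frames.
1172 s = 0 h 19 min 32 s.
Timecode: 00:19:32:20.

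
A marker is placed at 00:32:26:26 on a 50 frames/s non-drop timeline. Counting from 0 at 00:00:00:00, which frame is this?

frame 97326

Total seconds to the label: (0 × 3600 + 32 × 60 + 26) = 1946.
Frame index = 1946 × 50 + 26 = 97326.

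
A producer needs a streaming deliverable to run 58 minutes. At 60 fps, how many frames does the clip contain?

208800 frames

58 min = 3480 s.
Frames = 3480 × 60 = 208800.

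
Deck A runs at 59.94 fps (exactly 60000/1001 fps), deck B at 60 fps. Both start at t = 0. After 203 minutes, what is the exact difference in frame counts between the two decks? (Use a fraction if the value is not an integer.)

203 min = 12180 s.
A emits 60000/1001 × 12180 = 104400000/143 frames; B emits 60 × 12180 = 730800.
Difference = 104400/143 frames (≈ 730.0699); B is ahead of A.

104400/143 frames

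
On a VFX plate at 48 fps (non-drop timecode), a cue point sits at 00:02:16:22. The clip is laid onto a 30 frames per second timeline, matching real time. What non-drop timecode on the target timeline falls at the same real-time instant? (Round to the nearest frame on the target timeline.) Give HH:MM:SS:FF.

00:02:16:14

Source frame index: (0×3600 + 2×60 + 16) × 48 + 22 = 6550.
Real time: 6550 / (48) = 3275/24 s.
Target frame: (3275/24) × (30) = 16375/4 ≈ 4093.750 → 4094.
At 30 labels/s: frame 4094 → 00:02:16:14.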